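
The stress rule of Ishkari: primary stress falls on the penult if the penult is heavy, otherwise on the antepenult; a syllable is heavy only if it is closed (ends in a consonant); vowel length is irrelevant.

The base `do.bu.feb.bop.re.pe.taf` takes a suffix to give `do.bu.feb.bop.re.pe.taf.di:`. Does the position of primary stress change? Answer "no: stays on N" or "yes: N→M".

Base `do.bu.feb.bop.re.pe.taf` (7 syllables):
  Weights: 5 re L, 6 pe L, 7 taf H.
  The penult (syllable 6, pe) is light, so stress falls on the antepenult (syllable 5, re).
  → primary stress on syllable 5.
Suffixed `do.bu.feb.bop.re.pe.taf.di:` (8 syllables):
  Weights: 6 pe L, 7 taf H, 8 di: L.
  The penult (syllable 7, taf) is heavy, so it takes stress.
  → primary stress on syllable 7.

yes: 5→7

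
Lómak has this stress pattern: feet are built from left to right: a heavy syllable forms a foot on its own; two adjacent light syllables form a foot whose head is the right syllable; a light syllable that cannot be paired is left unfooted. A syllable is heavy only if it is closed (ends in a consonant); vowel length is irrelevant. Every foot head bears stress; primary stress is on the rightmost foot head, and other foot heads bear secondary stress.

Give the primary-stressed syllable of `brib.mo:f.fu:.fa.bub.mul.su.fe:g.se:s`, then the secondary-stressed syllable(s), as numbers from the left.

Weights: 1 brib H, 2 mo:f H, 3 fu: L, 4 fa L, 5 bub H, 6 mul H, 7 su L, 8 fe:g H, 9 se:s H.
Parse left to right (heavy = foot alone; LL = one foot; stranded L unfooted): (ˈbrib) (ˈmo:f) (fu:.ˈfa) (ˈbub) (ˈmul) su (ˈfe:g) (ˈse:s).
Foot heads: 1, 2, 4, 5, 6, 8, 9.
Primary stress on the rightmost head = syllable 9.
Secondary stress on 1, 2, 4, 5, 6, 8: ˌbrib.ˌmo:f.fu:.ˌfa.ˌbub.ˌmul.su.ˌfe:g.ˈse:s.

primary 9, secondary 1, 2, 4, 5, 6, 8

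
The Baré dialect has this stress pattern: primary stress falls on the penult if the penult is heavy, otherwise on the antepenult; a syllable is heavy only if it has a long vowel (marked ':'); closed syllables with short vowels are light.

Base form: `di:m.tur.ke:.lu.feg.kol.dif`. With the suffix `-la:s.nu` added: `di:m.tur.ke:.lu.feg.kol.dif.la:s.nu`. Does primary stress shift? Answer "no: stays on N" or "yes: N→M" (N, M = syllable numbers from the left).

Base `di:m.tur.ke:.lu.feg.kol.dif` (7 syllables):
  Weights: 5 feg L, 6 kol L, 7 dif L.
  The penult (syllable 6, kol) is light, so stress falls on the antepenult (syllable 5, feg).
  → primary stress on syllable 5.
Suffixed `di:m.tur.ke:.lu.feg.kol.dif.la:s.nu` (9 syllables):
  Weights: 7 dif L, 8 la:s H, 9 nu L.
  The penult (syllable 8, la:s) is heavy, so it takes stress.
  → primary stress on syllable 8.

yes: 5→8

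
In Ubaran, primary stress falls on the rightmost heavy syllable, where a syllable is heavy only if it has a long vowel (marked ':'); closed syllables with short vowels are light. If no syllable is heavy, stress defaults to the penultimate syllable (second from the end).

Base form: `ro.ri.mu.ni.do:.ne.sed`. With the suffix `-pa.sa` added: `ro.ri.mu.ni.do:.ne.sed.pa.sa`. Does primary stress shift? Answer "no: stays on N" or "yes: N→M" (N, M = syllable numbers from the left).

Base `ro.ri.mu.ni.do:.ne.sed` (7 syllables):
  Weights: 1 ro L, 2 ri L, 3 mu L, 4 ni L, 5 do: H, 6 ne L, 7 sed L.
  Heavy syllables in the domain: 5. The rightmost is syllable 5 (do:).
  → primary stress on syllable 5.
Suffixed `ro.ri.mu.ni.do:.ne.sed.pa.sa` (9 syllables):
  Weights: 1 ro L, 2 ri L, 3 mu L, 4 ni L, 5 do: H, 6 ne L, 7 sed L, 8 pa L, 9 sa L.
  Heavy syllables in the domain: 5. The rightmost is syllable 5 (do:).
  → primary stress on syllable 5.

no: stays on 5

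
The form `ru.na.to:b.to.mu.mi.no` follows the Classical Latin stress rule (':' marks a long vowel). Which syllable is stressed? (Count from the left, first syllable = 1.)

Classical Latin: stress the penult if heavy (long vowel or closed), else the antepenult.
Weights: 5 mu L, 6 mi L, 7 no L.
The penult (syllable 6, mi) is light, so stress falls on the antepenult (syllable 5, mu).
Stress on syllable 5: ru.na.to:b.to.ˈmu.mi.no.

5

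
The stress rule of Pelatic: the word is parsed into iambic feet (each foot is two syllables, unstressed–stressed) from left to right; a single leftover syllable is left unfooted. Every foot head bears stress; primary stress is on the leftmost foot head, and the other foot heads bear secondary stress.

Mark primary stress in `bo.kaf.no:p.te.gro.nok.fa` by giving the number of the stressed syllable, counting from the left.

2

Parse left to right into iambic (σˈσ) feet: (bo.ˈkaf) (no:p.ˈte) (gro.ˈnok) fa. Syllable 7 is left unfooted.
Foot heads (stressed positions): 2, 4, 6.
End Rule Leftmost: primary stress on the leftmost head = syllable 2.
Primary stress: syllable 2 → bo.ˈkaf.no:p.te.gro.nok.fa.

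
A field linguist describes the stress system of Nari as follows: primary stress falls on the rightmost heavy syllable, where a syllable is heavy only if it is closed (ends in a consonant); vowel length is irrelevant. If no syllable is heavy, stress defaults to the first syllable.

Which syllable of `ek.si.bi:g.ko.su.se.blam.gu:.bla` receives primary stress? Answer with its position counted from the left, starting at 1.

7

Weights: 1 ek H, 2 si L, 3 bi:g H, 4 ko L, 5 su L, 6 se L, 7 blam H, 8 gu: L, 9 bla L.
Heavy syllables in the domain: 1, 3, 7. The rightmost is syllable 7 (blam).
Primary stress: syllable 7 → ek.si.bi:g.ko.su.se.ˈblam.gu:.bla.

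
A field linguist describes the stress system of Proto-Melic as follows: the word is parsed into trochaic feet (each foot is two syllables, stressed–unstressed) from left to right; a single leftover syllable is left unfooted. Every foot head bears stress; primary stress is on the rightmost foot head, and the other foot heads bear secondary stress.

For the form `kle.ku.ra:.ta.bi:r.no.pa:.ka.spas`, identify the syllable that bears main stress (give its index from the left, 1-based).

Parse left to right into trochaic (ˈσσ) feet: (ˈkle.ku) (ˈra:.ta) (ˈbi:r.no) (ˈpa:.ka) spas. Syllable 9 is left unfooted.
Foot heads (stressed positions): 1, 3, 5, 7.
End Rule Rightmost: primary stress on the rightmost head = syllable 7.
Primary stress: syllable 7 → kle.ku.ra:.ta.bi:r.no.ˈpa:.ka.spas.

7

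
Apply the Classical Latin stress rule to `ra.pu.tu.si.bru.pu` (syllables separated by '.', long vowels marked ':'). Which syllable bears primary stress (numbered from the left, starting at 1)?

4

Classical Latin: stress the penult if heavy (long vowel or closed), else the antepenult.
Weights: 4 si L, 5 bru L, 6 pu L.
The penult (syllable 5, bru) is light, so stress falls on the antepenult (syllable 4, si).
Stress on syllable 4: ra.pu.tu.ˈsi.bru.pu.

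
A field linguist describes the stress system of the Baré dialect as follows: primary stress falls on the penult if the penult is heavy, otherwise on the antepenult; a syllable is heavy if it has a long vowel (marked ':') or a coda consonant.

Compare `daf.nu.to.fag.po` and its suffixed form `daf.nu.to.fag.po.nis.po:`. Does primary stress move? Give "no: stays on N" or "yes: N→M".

Base `daf.nu.to.fag.po` (5 syllables):
  Weights: 3 to L, 4 fag H, 5 po L.
  The penult (syllable 4, fag) is heavy, so it takes stress.
  → primary stress on syllable 4.
Suffixed `daf.nu.to.fag.po.nis.po:` (7 syllables):
  Weights: 5 po L, 6 nis H, 7 po: H.
  The penult (syllable 6, nis) is heavy, so it takes stress.
  → primary stress on syllable 6.

yes: 4→6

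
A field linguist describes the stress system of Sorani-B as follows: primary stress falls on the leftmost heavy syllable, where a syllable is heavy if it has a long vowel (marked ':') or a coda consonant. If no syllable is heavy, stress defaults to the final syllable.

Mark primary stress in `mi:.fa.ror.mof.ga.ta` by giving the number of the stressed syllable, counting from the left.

1

Weights: 1 mi: H, 2 fa L, 3 ror H, 4 mof H, 5 ga L, 6 ta L.
Heavy syllables in the domain: 1, 3, 4. The leftmost is syllable 1 (mi:).
Primary stress: syllable 1 → ˈmi:.fa.ror.mof.ga.ta.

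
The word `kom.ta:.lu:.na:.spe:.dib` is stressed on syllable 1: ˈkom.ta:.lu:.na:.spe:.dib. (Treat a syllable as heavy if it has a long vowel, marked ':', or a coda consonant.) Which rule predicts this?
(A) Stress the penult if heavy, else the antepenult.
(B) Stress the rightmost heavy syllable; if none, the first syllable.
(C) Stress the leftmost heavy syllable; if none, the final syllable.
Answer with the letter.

Rule A → syllable 5 (observed: 1).
Rule B → syllable 6 (observed: 1).
Rule C → syllable 1 ✓.

C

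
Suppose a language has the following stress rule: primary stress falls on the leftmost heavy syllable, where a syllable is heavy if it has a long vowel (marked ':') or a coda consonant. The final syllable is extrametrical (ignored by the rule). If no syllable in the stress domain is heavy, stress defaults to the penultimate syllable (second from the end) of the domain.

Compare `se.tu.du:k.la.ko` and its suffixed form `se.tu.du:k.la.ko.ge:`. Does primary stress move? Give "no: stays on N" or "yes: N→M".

no: stays on 3

Base `se.tu.du:k.la.ko` (5 syllables):
  The final syllable (5, ko) is extrametrical; the stress domain is syllables 1–4.
  Weights: 1 se L, 2 tu L, 3 du:k H, 4 la L.
  Heavy syllables in the domain: 3. The leftmost is syllable 3 (du:k).
  → primary stress on syllable 3.
Suffixed `se.tu.du:k.la.ko.ge:` (6 syllables):
  The final syllable (6, ge:) is extrametrical; the stress domain is syllables 1–5.
  Weights: 1 se L, 2 tu L, 3 du:k H, 4 la L, 5 ko L.
  Heavy syllables in the domain: 3. The leftmost is syllable 3 (du:k).
  → primary stress on syllable 3.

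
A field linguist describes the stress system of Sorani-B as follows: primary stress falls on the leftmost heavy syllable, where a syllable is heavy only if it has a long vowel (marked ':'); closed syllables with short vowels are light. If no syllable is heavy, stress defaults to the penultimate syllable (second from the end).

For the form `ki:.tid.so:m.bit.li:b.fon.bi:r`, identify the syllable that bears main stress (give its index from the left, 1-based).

1

Weights: 1 ki: H, 2 tid L, 3 so:m H, 4 bit L, 5 li:b H, 6 fon L, 7 bi:r H.
Heavy syllables in the domain: 1, 3, 5, 7. The leftmost is syllable 1 (ki:).
Primary stress: syllable 1 → ˈki:.tid.so:m.bit.li:b.fon.bi:r.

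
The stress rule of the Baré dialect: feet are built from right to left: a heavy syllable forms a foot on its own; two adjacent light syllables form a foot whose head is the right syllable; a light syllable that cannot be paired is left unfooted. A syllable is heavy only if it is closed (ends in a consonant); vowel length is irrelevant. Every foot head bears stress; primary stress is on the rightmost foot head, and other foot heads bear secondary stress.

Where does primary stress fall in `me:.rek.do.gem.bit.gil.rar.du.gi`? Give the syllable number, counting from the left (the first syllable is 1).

Weights: 1 me: L, 2 rek H, 3 do L, 4 gem H, 5 bit H, 6 gil H, 7 rar H, 8 du L, 9 gi L.
Parse right to left (heavy = foot alone; LL = one foot; stranded L unfooted): me: (ˈrek) do (ˈgem) (ˈbit) (ˈgil) (ˈrar) (du.ˈgi).
Foot heads: 2, 4, 5, 6, 7, 9.
Primary stress on the rightmost head = syllable 9.
Primary stress: syllable 9 → me:.rek.do.gem.bit.gil.rar.du.ˈgi.

9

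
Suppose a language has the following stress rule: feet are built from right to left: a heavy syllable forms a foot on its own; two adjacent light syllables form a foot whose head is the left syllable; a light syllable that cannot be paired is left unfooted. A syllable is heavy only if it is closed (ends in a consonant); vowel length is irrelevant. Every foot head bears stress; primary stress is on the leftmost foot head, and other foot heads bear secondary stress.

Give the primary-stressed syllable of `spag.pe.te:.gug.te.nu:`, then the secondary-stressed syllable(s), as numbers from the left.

Weights: 1 spag H, 2 pe L, 3 te: L, 4 gug H, 5 te L, 6 nu: L.
Parse right to left (heavy = foot alone; LL = one foot; stranded L unfooted): (ˈspag) (ˈpe.te:) (ˈgug) (ˈte.nu:).
Foot heads: 1, 2, 4, 5.
Primary stress on the leftmost head = syllable 1.
Secondary stress on 2, 4, 5: ˈspag.ˌpe.te:.ˌgug.ˌte.nu:.

primary 1, secondary 2, 4, 5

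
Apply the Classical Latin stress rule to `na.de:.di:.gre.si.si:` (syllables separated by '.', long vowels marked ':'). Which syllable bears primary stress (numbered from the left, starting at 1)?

4

Classical Latin: stress the penult if heavy (long vowel or closed), else the antepenult.
Weights: 4 gre L, 5 si L, 6 si: H.
The penult (syllable 5, si) is light, so stress falls on the antepenult (syllable 4, gre).
Stress on syllable 4: na.de:.di:.ˈgre.si.si:.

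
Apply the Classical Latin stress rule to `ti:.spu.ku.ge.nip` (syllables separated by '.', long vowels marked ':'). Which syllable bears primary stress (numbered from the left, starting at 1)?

Classical Latin: stress the penult if heavy (long vowel or closed), else the antepenult.
Weights: 3 ku L, 4 ge L, 5 nip H.
The penult (syllable 4, ge) is light, so stress falls on the antepenult (syllable 3, ku).
Stress on syllable 3: ti:.spu.ˈku.ge.nip.

3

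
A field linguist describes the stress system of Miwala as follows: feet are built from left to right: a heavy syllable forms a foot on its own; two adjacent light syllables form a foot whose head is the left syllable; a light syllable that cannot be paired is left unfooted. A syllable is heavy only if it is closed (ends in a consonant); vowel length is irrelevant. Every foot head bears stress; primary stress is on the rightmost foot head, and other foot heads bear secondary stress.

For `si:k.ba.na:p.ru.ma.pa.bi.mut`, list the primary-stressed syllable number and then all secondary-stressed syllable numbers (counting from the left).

Weights: 1 si:k H, 2 ba L, 3 na:p H, 4 ru L, 5 ma L, 6 pa L, 7 bi L, 8 mut H.
Parse left to right (heavy = foot alone; LL = one foot; stranded L unfooted): (ˈsi:k) ba (ˈna:p) (ˈru.ma) (ˈpa.bi) (ˈmut).
Foot heads: 1, 3, 4, 6, 8.
Primary stress on the rightmost head = syllable 8.
Secondary stress on 1, 3, 4, 6: ˌsi:k.ba.ˌna:p.ˌru.ma.ˌpa.bi.ˈmut.

primary 8, secondary 1, 3, 4, 6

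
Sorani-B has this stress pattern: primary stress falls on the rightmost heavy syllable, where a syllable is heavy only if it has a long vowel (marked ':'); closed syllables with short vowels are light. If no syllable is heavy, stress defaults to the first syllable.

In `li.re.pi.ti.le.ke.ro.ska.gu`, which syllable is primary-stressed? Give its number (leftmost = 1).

1

Weights: 1 li L, 2 re L, 3 pi L, 4 ti L, 5 le L, 6 ke L, 7 ro L, 8 ska L, 9 gu L.
No heavy syllable in the domain; default to the first syllable = syllable 1.
Primary stress: syllable 1 → ˈli.re.pi.ti.le.ke.ro.ska.gu.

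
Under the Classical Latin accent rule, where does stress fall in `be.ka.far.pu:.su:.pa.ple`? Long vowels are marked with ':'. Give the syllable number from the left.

5

Classical Latin: stress the penult if heavy (long vowel or closed), else the antepenult.
Weights: 5 su: H, 6 pa L, 7 ple L.
The penult (syllable 6, pa) is light, so stress falls on the antepenult (syllable 5, su:).
Stress on syllable 5: be.ka.far.pu:.ˈsu:.pa.ple.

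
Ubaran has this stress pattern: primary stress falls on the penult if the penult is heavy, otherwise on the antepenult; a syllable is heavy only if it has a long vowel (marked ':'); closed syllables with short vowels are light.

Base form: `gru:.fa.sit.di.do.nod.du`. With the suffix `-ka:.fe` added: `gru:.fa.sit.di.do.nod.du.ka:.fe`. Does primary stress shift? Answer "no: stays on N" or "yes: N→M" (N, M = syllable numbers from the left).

yes: 5→8

Base `gru:.fa.sit.di.do.nod.du` (7 syllables):
  Weights: 5 do L, 6 nod L, 7 du L.
  The penult (syllable 6, nod) is light, so stress falls on the antepenult (syllable 5, do).
  → primary stress on syllable 5.
Suffixed `gru:.fa.sit.di.do.nod.du.ka:.fe` (9 syllables):
  Weights: 7 du L, 8 ka: H, 9 fe L.
  The penult (syllable 8, ka:) is heavy, so it takes stress.
  → primary stress on syllable 8.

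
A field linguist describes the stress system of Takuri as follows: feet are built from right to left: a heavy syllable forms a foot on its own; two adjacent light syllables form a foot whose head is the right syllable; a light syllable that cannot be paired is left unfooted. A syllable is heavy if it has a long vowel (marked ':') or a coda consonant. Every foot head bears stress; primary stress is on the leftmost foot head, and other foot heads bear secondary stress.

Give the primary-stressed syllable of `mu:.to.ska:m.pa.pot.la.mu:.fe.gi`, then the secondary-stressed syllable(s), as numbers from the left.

primary 1, secondary 3, 5, 7, 9

Weights: 1 mu: H, 2 to L, 3 ska:m H, 4 pa L, 5 pot H, 6 la L, 7 mu: H, 8 fe L, 9 gi L.
Parse right to left (heavy = foot alone; LL = one foot; stranded L unfooted): (ˈmu:) to (ˈska:m) pa (ˈpot) la (ˈmu:) (fe.ˈgi).
Foot heads: 1, 3, 5, 7, 9.
Primary stress on the leftmost head = syllable 1.
Secondary stress on 3, 5, 7, 9: ˈmu:.to.ˌska:m.pa.ˌpot.la.ˌmu:.fe.ˌgi.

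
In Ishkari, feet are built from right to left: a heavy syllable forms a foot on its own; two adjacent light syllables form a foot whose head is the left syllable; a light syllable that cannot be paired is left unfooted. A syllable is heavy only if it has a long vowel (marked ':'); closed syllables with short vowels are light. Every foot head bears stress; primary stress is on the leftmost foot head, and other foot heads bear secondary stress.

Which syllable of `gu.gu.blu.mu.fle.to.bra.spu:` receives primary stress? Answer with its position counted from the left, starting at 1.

2

Weights: 1 gu L, 2 gu L, 3 blu L, 4 mu L, 5 fle L, 6 to L, 7 bra L, 8 spu: H.
Parse right to left (heavy = foot alone; LL = one foot; stranded L unfooted): gu (ˈgu.blu) (ˈmu.fle) (ˈto.bra) (ˈspu:).
Foot heads: 2, 4, 6, 8.
Primary stress on the leftmost head = syllable 2.
Primary stress: syllable 2 → gu.ˈgu.blu.mu.fle.to.bra.spu:.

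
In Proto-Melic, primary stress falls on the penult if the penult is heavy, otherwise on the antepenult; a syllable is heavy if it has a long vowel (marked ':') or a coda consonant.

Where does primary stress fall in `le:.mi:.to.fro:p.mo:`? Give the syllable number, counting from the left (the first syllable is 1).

Weights: 3 to L, 4 fro:p H, 5 mo: H.
The penult (syllable 4, fro:p) is heavy, so it takes stress.
Primary stress: syllable 4 → le:.mi:.to.ˈfro:p.mo:.

4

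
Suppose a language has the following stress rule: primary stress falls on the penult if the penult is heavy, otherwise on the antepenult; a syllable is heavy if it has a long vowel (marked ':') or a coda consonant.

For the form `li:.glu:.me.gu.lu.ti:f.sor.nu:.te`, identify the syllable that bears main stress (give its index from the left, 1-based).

Weights: 7 sor H, 8 nu: H, 9 te L.
The penult (syllable 8, nu:) is heavy, so it takes stress.
Primary stress: syllable 8 → li:.glu:.me.gu.lu.ti:f.sor.ˈnu:.te.

8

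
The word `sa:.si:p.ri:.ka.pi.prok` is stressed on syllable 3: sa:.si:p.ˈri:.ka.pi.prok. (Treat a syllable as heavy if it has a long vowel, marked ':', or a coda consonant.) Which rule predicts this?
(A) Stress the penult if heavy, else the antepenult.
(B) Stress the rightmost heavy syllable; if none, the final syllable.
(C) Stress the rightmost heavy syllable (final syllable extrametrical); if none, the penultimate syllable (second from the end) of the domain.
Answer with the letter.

C

Rule A → syllable 4 (observed: 3).
Rule B → syllable 6 (observed: 3).
Rule C → syllable 3 ✓.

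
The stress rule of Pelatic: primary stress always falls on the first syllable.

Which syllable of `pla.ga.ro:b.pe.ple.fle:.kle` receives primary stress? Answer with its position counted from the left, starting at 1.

The word has 7 syllables; the first syllable is syllable 1 (pla).
Primary stress: syllable 1 → ˈpla.ga.ro:b.pe.ple.fle:.kle.

1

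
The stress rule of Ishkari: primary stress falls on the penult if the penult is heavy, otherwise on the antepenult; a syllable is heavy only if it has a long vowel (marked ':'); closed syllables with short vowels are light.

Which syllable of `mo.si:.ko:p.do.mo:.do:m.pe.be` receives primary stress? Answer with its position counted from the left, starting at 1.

Weights: 6 do:m H, 7 pe L, 8 be L.
The penult (syllable 7, pe) is light, so stress falls on the antepenult (syllable 6, do:m).
Primary stress: syllable 6 → mo.si:.ko:p.do.mo:.ˈdo:m.pe.be.

6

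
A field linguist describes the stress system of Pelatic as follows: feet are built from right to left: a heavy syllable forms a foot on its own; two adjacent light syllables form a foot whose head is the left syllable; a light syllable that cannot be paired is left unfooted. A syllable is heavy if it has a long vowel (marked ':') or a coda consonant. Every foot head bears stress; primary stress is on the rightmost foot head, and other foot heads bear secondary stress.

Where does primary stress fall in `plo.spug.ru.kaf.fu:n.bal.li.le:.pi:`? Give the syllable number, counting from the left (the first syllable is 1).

9

Weights: 1 plo L, 2 spug H, 3 ru L, 4 kaf H, 5 fu:n H, 6 bal H, 7 li L, 8 le: H, 9 pi: H.
Parse right to left (heavy = foot alone; LL = one foot; stranded L unfooted): plo (ˈspug) ru (ˈkaf) (ˈfu:n) (ˈbal) li (ˈle:) (ˈpi:).
Foot heads: 2, 4, 5, 6, 8, 9.
Primary stress on the rightmost head = syllable 9.
Primary stress: syllable 9 → plo.spug.ru.kaf.fu:n.bal.li.le:.ˈpi:.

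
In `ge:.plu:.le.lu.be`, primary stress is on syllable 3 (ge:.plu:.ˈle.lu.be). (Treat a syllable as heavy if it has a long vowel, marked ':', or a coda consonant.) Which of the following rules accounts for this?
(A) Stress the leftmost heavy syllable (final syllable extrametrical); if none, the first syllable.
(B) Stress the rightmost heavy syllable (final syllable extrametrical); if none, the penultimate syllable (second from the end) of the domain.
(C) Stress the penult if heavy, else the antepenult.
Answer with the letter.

Rule A → syllable 1 (observed: 3).
Rule B → syllable 2 (observed: 3).
Rule C → syllable 3 ✓.

C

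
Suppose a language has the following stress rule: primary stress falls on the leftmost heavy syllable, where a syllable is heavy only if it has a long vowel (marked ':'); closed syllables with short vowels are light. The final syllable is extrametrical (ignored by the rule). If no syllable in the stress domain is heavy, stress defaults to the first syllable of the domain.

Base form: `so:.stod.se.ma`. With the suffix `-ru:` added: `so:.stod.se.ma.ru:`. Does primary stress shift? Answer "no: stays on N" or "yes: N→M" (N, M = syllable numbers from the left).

Base `so:.stod.se.ma` (4 syllables):
  The final syllable (4, ma) is extrametrical; the stress domain is syllables 1–3.
  Weights: 1 so: H, 2 stod L, 3 se L.
  Heavy syllables in the domain: 1. The leftmost is syllable 1 (so:).
  → primary stress on syllable 1.
Suffixed `so:.stod.se.ma.ru:` (5 syllables):
  The final syllable (5, ru:) is extrametrical; the stress domain is syllables 1–4.
  Weights: 1 so: H, 2 stod L, 3 se L, 4 ma L.
  Heavy syllables in the domain: 1. The leftmost is syllable 1 (so:).
  → primary stress on syllable 1.

no: stays on 1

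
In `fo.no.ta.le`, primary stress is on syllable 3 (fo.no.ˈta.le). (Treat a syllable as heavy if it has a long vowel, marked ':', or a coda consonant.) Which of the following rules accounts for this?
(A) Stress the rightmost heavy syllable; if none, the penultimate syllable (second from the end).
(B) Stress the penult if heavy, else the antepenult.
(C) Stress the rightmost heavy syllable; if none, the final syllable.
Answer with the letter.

A

Rule A → syllable 3 ✓.
Rule B → syllable 2 (observed: 3).
Rule C → syllable 4 (observed: 3).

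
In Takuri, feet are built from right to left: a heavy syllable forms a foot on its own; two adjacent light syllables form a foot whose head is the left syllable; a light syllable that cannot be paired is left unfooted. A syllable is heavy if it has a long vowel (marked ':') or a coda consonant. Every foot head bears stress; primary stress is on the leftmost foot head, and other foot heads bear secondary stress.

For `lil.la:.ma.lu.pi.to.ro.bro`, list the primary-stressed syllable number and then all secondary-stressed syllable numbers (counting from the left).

Weights: 1 lil H, 2 la: H, 3 ma L, 4 lu L, 5 pi L, 6 to L, 7 ro L, 8 bro L.
Parse right to left (heavy = foot alone; LL = one foot; stranded L unfooted): (ˈlil) (ˈla:) (ˈma.lu) (ˈpi.to) (ˈro.bro).
Foot heads: 1, 2, 3, 5, 7.
Primary stress on the leftmost head = syllable 1.
Secondary stress on 2, 3, 5, 7: ˈlil.ˌla:.ˌma.lu.ˌpi.to.ˌro.bro.

primary 1, secondary 2, 3, 5, 7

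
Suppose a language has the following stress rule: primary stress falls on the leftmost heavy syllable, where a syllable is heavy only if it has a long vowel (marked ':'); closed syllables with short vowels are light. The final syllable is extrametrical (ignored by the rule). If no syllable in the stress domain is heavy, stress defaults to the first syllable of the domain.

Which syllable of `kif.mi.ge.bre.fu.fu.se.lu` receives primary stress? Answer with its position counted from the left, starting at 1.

1

The final syllable (8, lu) is extrametrical; the stress domain is syllables 1–7.
Weights: 1 kif L, 2 mi L, 3 ge L, 4 bre L, 5 fu L, 6 fu L, 7 se L.
No heavy syllable in the domain; default to the first syllable of the domain = syllable 1.
Primary stress: syllable 1 → ˈkif.mi.ge.bre.fu.fu.se.lu.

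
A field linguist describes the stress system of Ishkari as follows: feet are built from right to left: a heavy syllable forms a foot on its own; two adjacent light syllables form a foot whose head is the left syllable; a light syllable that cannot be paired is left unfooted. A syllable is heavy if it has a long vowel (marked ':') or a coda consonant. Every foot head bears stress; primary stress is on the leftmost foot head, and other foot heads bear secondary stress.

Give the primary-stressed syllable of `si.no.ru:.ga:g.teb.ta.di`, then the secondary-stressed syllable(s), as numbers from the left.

primary 1, secondary 3, 4, 5, 6

Weights: 1 si L, 2 no L, 3 ru: H, 4 ga:g H, 5 teb H, 6 ta L, 7 di L.
Parse right to left (heavy = foot alone; LL = one foot; stranded L unfooted): (ˈsi.no) (ˈru:) (ˈga:g) (ˈteb) (ˈta.di).
Foot heads: 1, 3, 4, 5, 6.
Primary stress on the leftmost head = syllable 1.
Secondary stress on 3, 4, 5, 6: ˈsi.no.ˌru:.ˌga:g.ˌteb.ˌta.di.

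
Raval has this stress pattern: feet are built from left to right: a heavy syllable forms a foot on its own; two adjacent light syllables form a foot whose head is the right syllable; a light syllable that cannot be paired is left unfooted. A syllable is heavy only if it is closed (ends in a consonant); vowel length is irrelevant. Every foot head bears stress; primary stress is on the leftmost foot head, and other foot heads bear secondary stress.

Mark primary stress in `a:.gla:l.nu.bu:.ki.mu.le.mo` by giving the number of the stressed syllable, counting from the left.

2

Weights: 1 a: L, 2 gla:l H, 3 nu L, 4 bu: L, 5 ki L, 6 mu L, 7 le L, 8 mo L.
Parse left to right (heavy = foot alone; LL = one foot; stranded L unfooted): a: (ˈgla:l) (nu.ˈbu:) (ki.ˈmu) (le.ˈmo).
Foot heads: 2, 4, 6, 8.
Primary stress on the leftmost head = syllable 2.
Primary stress: syllable 2 → a:.ˈgla:l.nu.bu:.ki.mu.le.mo.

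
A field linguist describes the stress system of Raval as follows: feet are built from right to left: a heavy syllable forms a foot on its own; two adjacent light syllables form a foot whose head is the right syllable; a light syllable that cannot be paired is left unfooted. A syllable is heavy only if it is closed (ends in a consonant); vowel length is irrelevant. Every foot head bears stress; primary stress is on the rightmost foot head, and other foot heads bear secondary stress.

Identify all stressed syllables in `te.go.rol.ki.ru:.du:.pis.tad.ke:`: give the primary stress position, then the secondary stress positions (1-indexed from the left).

Weights: 1 te L, 2 go L, 3 rol H, 4 ki L, 5 ru: L, 6 du: L, 7 pis H, 8 tad H, 9 ke: L.
Parse right to left (heavy = foot alone; LL = one foot; stranded L unfooted): (te.ˈgo) (ˈrol) ki (ru:.ˈdu:) (ˈpis) (ˈtad) ke:.
Foot heads: 2, 3, 6, 7, 8.
Primary stress on the rightmost head = syllable 8.
Secondary stress on 2, 3, 6, 7: te.ˌgo.ˌrol.ki.ru:.ˌdu:.ˌpis.ˈtad.ke:.

primary 8, secondary 2, 3, 6, 7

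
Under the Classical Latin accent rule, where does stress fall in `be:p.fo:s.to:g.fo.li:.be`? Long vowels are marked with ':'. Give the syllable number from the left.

Classical Latin: stress the penult if heavy (long vowel or closed), else the antepenult.
Weights: 4 fo L, 5 li: H, 6 be L.
The penult (syllable 5, li:) is heavy, so it takes stress.
Stress on syllable 5: be:p.fo:s.to:g.fo.ˈli:.be.

5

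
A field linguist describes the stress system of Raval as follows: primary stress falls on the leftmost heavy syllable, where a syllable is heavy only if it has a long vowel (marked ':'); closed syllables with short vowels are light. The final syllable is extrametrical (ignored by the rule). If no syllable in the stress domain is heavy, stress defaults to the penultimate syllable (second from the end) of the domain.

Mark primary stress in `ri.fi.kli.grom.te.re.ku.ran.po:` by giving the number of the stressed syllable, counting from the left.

7

The final syllable (9, po:) is extrametrical; the stress domain is syllables 1–8.
Weights: 1 ri L, 2 fi L, 3 kli L, 4 grom L, 5 te L, 6 re L, 7 ku L, 8 ran L.
No heavy syllable in the domain; default to the penultimate syllable (second from the end) of the domain = syllable 7.
Primary stress: syllable 7 → ri.fi.kli.grom.te.re.ˈku.ran.po:.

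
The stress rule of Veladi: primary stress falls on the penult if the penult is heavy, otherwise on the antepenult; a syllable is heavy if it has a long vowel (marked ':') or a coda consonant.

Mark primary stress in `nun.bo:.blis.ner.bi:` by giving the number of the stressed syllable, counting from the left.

4

Weights: 3 blis H, 4 ner H, 5 bi: H.
The penult (syllable 4, ner) is heavy, so it takes stress.
Primary stress: syllable 4 → nun.bo:.blis.ˈner.bi:.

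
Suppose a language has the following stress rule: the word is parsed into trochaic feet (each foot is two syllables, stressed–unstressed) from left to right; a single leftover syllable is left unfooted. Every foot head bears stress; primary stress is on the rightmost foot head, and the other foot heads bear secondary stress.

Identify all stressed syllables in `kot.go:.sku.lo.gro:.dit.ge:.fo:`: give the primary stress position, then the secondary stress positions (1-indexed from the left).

Parse left to right into trochaic (ˈσσ) feet: (ˈkot.go:) (ˈsku.lo) (ˈgro:.dit) (ˈge:.fo:).
Foot heads (stressed positions): 1, 3, 5, 7.
End Rule Rightmost: primary stress on the rightmost head = syllable 7.
Secondary stress on 1, 3, 5: ˌkot.go:.ˌsku.lo.ˌgro:.dit.ˈge:.fo:.

primary 7, secondary 1, 3, 5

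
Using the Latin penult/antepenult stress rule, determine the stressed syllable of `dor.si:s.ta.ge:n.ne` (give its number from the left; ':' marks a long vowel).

4

Classical Latin: stress the penult if heavy (long vowel or closed), else the antepenult.
Weights: 3 ta L, 4 ge:n H, 5 ne L.
The penult (syllable 4, ge:n) is heavy, so it takes stress.
Stress on syllable 4: dor.si:s.ta.ˈge:n.ne.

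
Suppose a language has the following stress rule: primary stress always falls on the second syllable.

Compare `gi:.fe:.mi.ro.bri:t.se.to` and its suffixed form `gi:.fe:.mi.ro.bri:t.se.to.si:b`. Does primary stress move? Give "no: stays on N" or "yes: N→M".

Base `gi:.fe:.mi.ro.bri:t.se.to` (7 syllables):
  The word has 7 syllables; the second syllable is syllable 2 (fe:).
  → primary stress on syllable 2.
Suffixed `gi:.fe:.mi.ro.bri:t.se.to.si:b` (8 syllables):
  The word has 8 syllables; the second syllable is syllable 2 (fe:).
  → primary stress on syllable 2.

no: stays on 2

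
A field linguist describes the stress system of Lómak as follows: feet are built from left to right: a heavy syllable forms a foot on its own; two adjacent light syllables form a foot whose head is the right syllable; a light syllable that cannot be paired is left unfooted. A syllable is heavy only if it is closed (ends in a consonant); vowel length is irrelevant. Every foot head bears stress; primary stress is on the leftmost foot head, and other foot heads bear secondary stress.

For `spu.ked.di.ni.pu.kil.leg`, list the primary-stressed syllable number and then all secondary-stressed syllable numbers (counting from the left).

Weights: 1 spu L, 2 ked H, 3 di L, 4 ni L, 5 pu L, 6 kil H, 7 leg H.
Parse left to right (heavy = foot alone; LL = one foot; stranded L unfooted): spu (ˈked) (di.ˈni) pu (ˈkil) (ˈleg).
Foot heads: 2, 4, 6, 7.
Primary stress on the leftmost head = syllable 2.
Secondary stress on 4, 6, 7: spu.ˈked.di.ˌni.pu.ˌkil.ˌleg.

primary 2, secondary 4, 6, 7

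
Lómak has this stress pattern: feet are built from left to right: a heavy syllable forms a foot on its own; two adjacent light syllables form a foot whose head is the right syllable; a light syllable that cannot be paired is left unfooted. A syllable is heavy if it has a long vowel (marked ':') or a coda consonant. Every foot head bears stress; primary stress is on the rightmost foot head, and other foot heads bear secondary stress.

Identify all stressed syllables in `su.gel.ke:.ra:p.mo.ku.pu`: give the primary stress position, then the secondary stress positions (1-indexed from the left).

primary 6, secondary 2, 3, 4

Weights: 1 su L, 2 gel H, 3 ke: H, 4 ra:p H, 5 mo L, 6 ku L, 7 pu L.
Parse left to right (heavy = foot alone; LL = one foot; stranded L unfooted): su (ˈgel) (ˈke:) (ˈra:p) (mo.ˈku) pu.
Foot heads: 2, 3, 4, 6.
Primary stress on the rightmost head = syllable 6.
Secondary stress on 2, 3, 4: su.ˌgel.ˌke:.ˌra:p.mo.ˈku.pu.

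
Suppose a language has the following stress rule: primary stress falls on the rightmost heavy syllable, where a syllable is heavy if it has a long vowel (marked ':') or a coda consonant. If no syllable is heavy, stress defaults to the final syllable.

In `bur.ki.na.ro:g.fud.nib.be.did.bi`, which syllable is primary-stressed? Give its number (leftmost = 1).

Weights: 1 bur H, 2 ki L, 3 na L, 4 ro:g H, 5 fud H, 6 nib H, 7 be L, 8 did H, 9 bi L.
Heavy syllables in the domain: 1, 4, 5, 6, 8. The rightmost is syllable 8 (did).
Primary stress: syllable 8 → bur.ki.na.ro:g.fud.nib.be.ˈdid.bi.

8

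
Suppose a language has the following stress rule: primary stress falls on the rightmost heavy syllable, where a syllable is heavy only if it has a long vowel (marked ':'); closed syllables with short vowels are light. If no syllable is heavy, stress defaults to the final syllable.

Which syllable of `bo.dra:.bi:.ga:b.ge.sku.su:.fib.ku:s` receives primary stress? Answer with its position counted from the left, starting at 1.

9

Weights: 1 bo L, 2 dra: H, 3 bi: H, 4 ga:b H, 5 ge L, 6 sku L, 7 su: H, 8 fib L, 9 ku:s H.
Heavy syllables in the domain: 2, 3, 4, 7, 9. The rightmost is syllable 9 (ku:s).
Primary stress: syllable 9 → bo.dra:.bi:.ga:b.ge.sku.su:.fib.ˈku:s.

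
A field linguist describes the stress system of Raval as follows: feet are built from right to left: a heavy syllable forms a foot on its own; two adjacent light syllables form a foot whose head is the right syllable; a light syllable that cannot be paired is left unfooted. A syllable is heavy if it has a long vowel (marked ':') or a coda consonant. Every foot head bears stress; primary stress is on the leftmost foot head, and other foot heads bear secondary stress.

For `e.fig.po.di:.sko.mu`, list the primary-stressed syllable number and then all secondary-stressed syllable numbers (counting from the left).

Weights: 1 e L, 2 fig H, 3 po L, 4 di: H, 5 sko L, 6 mu L.
Parse right to left (heavy = foot alone; LL = one foot; stranded L unfooted): e (ˈfig) po (ˈdi:) (sko.ˈmu).
Foot heads: 2, 4, 6.
Primary stress on the leftmost head = syllable 2.
Secondary stress on 4, 6: e.ˈfig.po.ˌdi:.sko.ˌmu.

primary 2, secondary 4, 6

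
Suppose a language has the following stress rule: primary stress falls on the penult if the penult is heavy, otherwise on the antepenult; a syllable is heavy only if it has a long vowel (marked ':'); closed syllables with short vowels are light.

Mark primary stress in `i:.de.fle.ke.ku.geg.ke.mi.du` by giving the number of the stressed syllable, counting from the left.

Weights: 7 ke L, 8 mi L, 9 du L.
The penult (syllable 8, mi) is light, so stress falls on the antepenult (syllable 7, ke).
Primary stress: syllable 7 → i:.de.fle.ke.ku.geg.ˈke.mi.du.

7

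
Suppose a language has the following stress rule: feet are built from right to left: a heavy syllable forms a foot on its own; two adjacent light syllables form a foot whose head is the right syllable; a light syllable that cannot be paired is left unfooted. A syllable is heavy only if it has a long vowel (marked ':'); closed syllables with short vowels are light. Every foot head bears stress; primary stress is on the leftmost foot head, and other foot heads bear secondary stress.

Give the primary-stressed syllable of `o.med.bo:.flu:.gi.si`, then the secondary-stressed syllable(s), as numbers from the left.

primary 2, secondary 3, 4, 6

Weights: 1 o L, 2 med L, 3 bo: H, 4 flu: H, 5 gi L, 6 si L.
Parse right to left (heavy = foot alone; LL = one foot; stranded L unfooted): (o.ˈmed) (ˈbo:) (ˈflu:) (gi.ˈsi).
Foot heads: 2, 3, 4, 6.
Primary stress on the leftmost head = syllable 2.
Secondary stress on 3, 4, 6: o.ˈmed.ˌbo:.ˌflu:.gi.ˌsi.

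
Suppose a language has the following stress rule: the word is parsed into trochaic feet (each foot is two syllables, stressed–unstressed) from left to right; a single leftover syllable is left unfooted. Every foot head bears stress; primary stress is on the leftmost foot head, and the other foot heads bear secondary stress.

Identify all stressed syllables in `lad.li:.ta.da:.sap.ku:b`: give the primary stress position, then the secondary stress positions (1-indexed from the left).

Parse left to right into trochaic (ˈσσ) feet: (ˈlad.li:) (ˈta.da:) (ˈsap.ku:b).
Foot heads (stressed positions): 1, 3, 5.
End Rule Leftmost: primary stress on the leftmost head = syllable 1.
Secondary stress on 3, 5: ˈlad.li:.ˌta.da:.ˌsap.ku:b.

primary 1, secondary 3, 5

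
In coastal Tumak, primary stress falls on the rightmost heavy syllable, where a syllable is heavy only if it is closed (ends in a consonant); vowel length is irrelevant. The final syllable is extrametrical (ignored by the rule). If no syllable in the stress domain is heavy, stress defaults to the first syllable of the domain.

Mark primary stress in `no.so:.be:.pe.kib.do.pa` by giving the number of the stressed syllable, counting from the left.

The final syllable (7, pa) is extrametrical; the stress domain is syllables 1–6.
Weights: 1 no L, 2 so: L, 3 be: L, 4 pe L, 5 kib H, 6 do L.
Heavy syllables in the domain: 5. The rightmost is syllable 5 (kib).
Primary stress: syllable 5 → no.so:.be:.pe.ˈkib.do.pa.

5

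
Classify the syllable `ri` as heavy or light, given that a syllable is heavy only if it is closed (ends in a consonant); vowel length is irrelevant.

`ri`: short vowel, open (no coda). Open (no coda) → light.

light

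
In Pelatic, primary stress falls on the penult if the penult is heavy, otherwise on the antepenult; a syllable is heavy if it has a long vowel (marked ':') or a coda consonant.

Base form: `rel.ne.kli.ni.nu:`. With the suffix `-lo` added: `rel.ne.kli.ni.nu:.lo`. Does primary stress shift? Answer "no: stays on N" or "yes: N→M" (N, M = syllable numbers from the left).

yes: 3→5

Base `rel.ne.kli.ni.nu:` (5 syllables):
  Weights: 3 kli L, 4 ni L, 5 nu: H.
  The penult (syllable 4, ni) is light, so stress falls on the antepenult (syllable 3, kli).
  → primary stress on syllable 3.
Suffixed `rel.ne.kli.ni.nu:.lo` (6 syllables):
  Weights: 4 ni L, 5 nu: H, 6 lo L.
  The penult (syllable 5, nu:) is heavy, so it takes stress.
  → primary stress on syllable 5.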